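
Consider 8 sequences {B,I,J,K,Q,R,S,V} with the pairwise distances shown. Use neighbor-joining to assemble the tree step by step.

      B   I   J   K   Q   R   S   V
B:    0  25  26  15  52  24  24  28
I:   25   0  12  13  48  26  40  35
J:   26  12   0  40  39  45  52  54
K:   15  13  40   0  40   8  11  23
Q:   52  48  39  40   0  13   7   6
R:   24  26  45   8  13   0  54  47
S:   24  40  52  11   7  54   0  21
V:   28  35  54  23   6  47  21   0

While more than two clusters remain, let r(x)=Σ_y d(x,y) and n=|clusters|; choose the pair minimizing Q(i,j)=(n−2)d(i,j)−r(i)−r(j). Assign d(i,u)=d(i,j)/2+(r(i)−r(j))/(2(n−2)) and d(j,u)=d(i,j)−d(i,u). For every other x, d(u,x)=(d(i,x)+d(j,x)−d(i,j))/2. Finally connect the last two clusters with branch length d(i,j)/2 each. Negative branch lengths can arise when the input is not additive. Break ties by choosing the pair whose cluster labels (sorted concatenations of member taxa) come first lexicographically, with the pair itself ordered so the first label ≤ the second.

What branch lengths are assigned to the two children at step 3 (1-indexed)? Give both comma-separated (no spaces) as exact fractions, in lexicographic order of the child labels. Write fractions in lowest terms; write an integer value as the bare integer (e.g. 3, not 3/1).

85/16,91/16

step 1: merge (I,J) at d=12, Q=-395; branch lengths I→1/4, J→47/4; new cluster IJ
  updated: d(B,IJ)=39/2, d(IJ,K)=41/2, d(IJ,Q)=75/2, d(IJ,R)=59/2, d(IJ,S)=40, d(IJ,V)=77/2
step 2: merge (Q,V) at d=6, Q=-289; branch lengths Q→11/5, V→19/5; new cluster QV
  updated: d(B,QV)=37, d(IJ,QV)=35, d(K,QV)=57/2, d(QV,R)=27, d(QV,S)=11
step 3: merge (QV,S) at d=11, Q=-469/2; branch lengths QV→85/16, S→91/16; new cluster QSV
  updated: d(B,QSV)=25, d(IJ,QSV)=32, d(K,QSV)=57/4, d(QSV,R)=35
step 4: merge (K,R) at d=8, Q=-521/4; branch lengths K→-59/24, R→251/24; new cluster KR
  updated: d(B,KR)=31/2, d(IJ,KR)=21, d(KR,QSV)=165/8
step 5: merge (B,IJ) at d=39/2, Q=-187/2; branch lengths B→53/8, IJ→103/8; new cluster BIJ
  updated: d(BIJ,KR)=17/2, d(BIJ,QSV)=75/4
step 6: merge (BIJ,KR) at d=17/2, Q=-383/8; branch lengths BIJ→53/16, KR→83/16; new cluster BIJKR
  updated: d(BIJKR,QSV)=247/16
step 7: merge (BIJKR,QSV) at d=247/16; branch lengths BIJKR→247/32, QSV→247/32; new cluster BIJKQRSV
final tree: (((B:53/8,(I:1/4,J:47/4):103/8):53/16,(K:-59/24,R:251/24):83/16):247/32,((Q:11/5,V:19/5):85/16,S:91/16):247/32)
total length: 1287/16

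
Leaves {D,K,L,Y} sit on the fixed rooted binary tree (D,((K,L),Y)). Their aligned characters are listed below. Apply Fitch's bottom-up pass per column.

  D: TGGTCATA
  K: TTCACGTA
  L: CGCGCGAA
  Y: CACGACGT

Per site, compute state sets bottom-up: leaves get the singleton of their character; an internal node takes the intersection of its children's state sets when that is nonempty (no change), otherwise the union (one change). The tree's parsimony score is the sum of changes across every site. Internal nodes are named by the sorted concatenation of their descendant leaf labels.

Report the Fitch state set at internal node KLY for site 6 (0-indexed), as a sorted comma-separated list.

A,G,T

[col 0] KL: children K:{T}, L:{C} ∪→ {C,T}; cost 1
[col 0] KLY: children KL:{C,T}, Y:{C} ∩→ {C}; cost 0
[col 0] DKLY: children D:{T}, KLY:{C} ∪→ {C,T}; cost 1
[col 1] KL: children K:{T}, L:{G} ∪→ {G,T}; cost 1
[col 1] KLY: children KL:{G,T}, Y:{A} ∪→ {A,G,T}; cost 1
[col 1] DKLY: children D:{G}, KLY:{A,G,T} ∩→ {G}; cost 0
[col 2] KL: children K:{C}, L:{C} ∩→ {C}; cost 0
[col 2] KLY: children KL:{C}, Y:{C} ∩→ {C}; cost 0
[col 2] DKLY: children D:{G}, KLY:{C} ∪→ {C,G}; cost 1
[col 3] KL: children K:{A}, L:{G} ∪→ {A,G}; cost 1
[col 3] KLY: children KL:{A,G}, Y:{G} ∩→ {G}; cost 0
[col 3] DKLY: children D:{T}, KLY:{G} ∪→ {G,T}; cost 1
[col 4] KL: children K:{C}, L:{C} ∩→ {C}; cost 0
[col 4] KLY: children KL:{C}, Y:{A} ∪→ {A,C}; cost 1
[col 4] DKLY: children D:{C}, KLY:{A,C} ∩→ {C}; cost 0
[col 5] KL: children K:{G}, L:{G} ∩→ {G}; cost 0
[col 5] KLY: children KL:{G}, Y:{C} ∪→ {C,G}; cost 1
[col 5] DKLY: children D:{A}, KLY:{C,G} ∪→ {A,C,G}; cost 1
[col 6] KL: children K:{T}, L:{A} ∪→ {A,T}; cost 1
[col 6] KLY: children KL:{A,T}, Y:{G} ∪→ {A,G,T}; cost 1
[col 6] DKLY: children D:{T}, KLY:{A,G,T} ∩→ {T}; cost 0
[col 7] KL: children K:{A}, L:{A} ∩→ {A}; cost 0
[col 7] KLY: children KL:{A}, Y:{T} ∪→ {A,T}; cost 1
[col 7] DKLY: children D:{A}, KLY:{A,T} ∩→ {A}; cost 0
per-site changes: [2, 2, 1, 2, 1, 2, 2, 1]; total = 13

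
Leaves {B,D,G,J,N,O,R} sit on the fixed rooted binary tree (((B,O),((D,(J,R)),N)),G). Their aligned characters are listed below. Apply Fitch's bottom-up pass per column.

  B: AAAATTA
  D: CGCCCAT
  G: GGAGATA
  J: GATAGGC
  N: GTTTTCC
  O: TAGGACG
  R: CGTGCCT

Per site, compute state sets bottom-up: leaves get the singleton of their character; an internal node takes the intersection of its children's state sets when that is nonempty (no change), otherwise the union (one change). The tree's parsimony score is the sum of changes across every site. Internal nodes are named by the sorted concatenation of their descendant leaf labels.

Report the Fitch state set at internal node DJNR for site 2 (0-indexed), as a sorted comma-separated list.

T

BO@0: {A} ∪ {T} = {A,T} (union, +1)
JR@0: {G} ∪ {C} = {C,G} (union, +1)
DJR@0: {C} ∩ {C,G} = {C} (intersection, +0)
DJNR@0: {C} ∪ {G} = {C,G} (union, +1)
BDJNOR@0: {A,T} ∪ {C,G} = {A,C,G,T} (union, +1)
BDGJNOR@0: {A,C,G,T} ∩ {G} = {G} (intersection, +0)
BO@1: {A} ∩ {A} = {A} (intersection, +0)
JR@1: {A} ∪ {G} = {A,G} (union, +1)
DJR@1: {G} ∩ {A,G} = {G} (intersection, +0)
DJNR@1: {G} ∪ {T} = {G,T} (union, +1)
BDJNOR@1: {A} ∪ {G,T} = {A,G,T} (union, +1)
BDGJNOR@1: {A,G,T} ∩ {G} = {G} (intersection, +0)
BO@2: {A} ∪ {G} = {A,G} (union, +1)
JR@2: {T} ∩ {T} = {T} (intersection, +0)
DJR@2: {C} ∪ {T} = {C,T} (union, +1)
DJNR@2: {C,T} ∩ {T} = {T} (intersection, +0)
BDJNOR@2: {A,G} ∪ {T} = {A,G,T} (union, +1)
BDGJNOR@2: {A,G,T} ∩ {A} = {A} (intersection, +0)
BO@3: {A} ∪ {G} = {A,G} (union, +1)
JR@3: {A} ∪ {G} = {A,G} (union, +1)
DJR@3: {C} ∪ {A,G} = {A,C,G} (union, +1)
DJNR@3: {A,C,G} ∪ {T} = {A,C,G,T} (union, +1)
BDJNOR@3: {A,G} ∩ {A,C,G,T} = {A,G} (intersection, +0)
BDGJNOR@3: {A,G} ∩ {G} = {G} (intersection, +0)
BO@4: {T} ∪ {A} = {A,T} (union, +1)
JR@4: {G} ∪ {C} = {C,G} (union, +1)
DJR@4: {C} ∩ {C,G} = {C} (intersection, +0)
DJNR@4: {C} ∪ {T} = {C,T} (union, +1)
BDJNOR@4: {A,T} ∩ {C,T} = {T} (intersection, +0)
BDGJNOR@4: {T} ∪ {A} = {A,T} (union, +1)
BO@5: {T} ∪ {C} = {C,T} (union, +1)
JR@5: {G} ∪ {C} = {C,G} (union, +1)
DJR@5: {A} ∪ {C,G} = {A,C,G} (union, +1)
DJNR@5: {A,C,G} ∩ {C} = {C} (intersection, +0)
BDJNOR@5: {C,T} ∩ {C} = {C} (intersection, +0)
BDGJNOR@5: {C} ∪ {T} = {C,T} (union, +1)
BO@6: {A} ∪ {G} = {A,G} (union, +1)
JR@6: {C} ∪ {T} = {C,T} (union, +1)
DJR@6: {T} ∩ {C,T} = {T} (intersection, +0)
DJNR@6: {T} ∪ {C} = {C,T} (union, +1)
BDJNOR@6: {A,G} ∪ {C,T} = {A,C,G,T} (union, +1)
BDGJNOR@6: {A,C,G,T} ∩ {A} = {A} (intersection, +0)
per-site changes: [4, 3, 3, 4, 4, 4, 4]; total = 26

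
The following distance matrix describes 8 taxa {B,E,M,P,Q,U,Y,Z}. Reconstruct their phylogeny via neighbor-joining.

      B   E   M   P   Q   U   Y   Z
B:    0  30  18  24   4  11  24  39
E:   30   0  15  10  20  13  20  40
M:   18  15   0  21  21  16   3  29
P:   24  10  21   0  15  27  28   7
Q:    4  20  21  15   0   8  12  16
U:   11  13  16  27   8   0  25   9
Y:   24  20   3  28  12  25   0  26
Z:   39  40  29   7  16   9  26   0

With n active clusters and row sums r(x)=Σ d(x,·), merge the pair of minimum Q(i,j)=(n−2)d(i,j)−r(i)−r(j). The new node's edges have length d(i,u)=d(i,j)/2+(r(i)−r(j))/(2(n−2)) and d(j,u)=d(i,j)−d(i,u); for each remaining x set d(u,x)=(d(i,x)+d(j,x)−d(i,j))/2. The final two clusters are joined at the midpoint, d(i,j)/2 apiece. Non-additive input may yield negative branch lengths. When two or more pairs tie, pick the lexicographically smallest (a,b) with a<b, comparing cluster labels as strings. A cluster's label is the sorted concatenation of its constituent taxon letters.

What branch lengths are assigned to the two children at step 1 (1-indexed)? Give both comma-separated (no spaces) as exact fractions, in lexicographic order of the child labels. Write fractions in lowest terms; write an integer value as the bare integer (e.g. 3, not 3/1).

step 1: merge (P,Z) at d=7, Q=-256; branch lengths P→2/3, Z→19/3; new cluster PZ
  updated: d(B,PZ)=28, d(E,PZ)=43/2, d(M,PZ)=43/2, d(PZ,Q)=12, d(PZ,U)=29/2, d(PZ,Y)=47/2
step 2: merge (M,Y) at d=3, Q=-187; branch lengths M→1/5, Y→14/5; new cluster MY
  updated: d(B,MY)=39/2, d(E,MY)=16, d(MY,PZ)=21, d(MY,Q)=15, d(MY,U)=19
step 3: merge (B,Q) at d=4, Q=-271/2; branch lengths B→99/16, Q→-35/16; new cluster BQ
  updated: d(BQ,E)=23, d(BQ,MY)=61/4, d(BQ,PZ)=18, d(BQ,U)=15/2
step 4: merge (E,MY) at d=16, Q=-387/4; branch lengths E→67/8, MY→61/8; new cluster EMY
  updated: d(BQ,EMY)=89/8, d(EMY,PZ)=53/4, d(EMY,U)=8
step 5: merge (BQ,U) at d=15/2, Q=-413/8; branch lengths BQ→173/32, U→67/32; new cluster BQU
  updated: d(BQU,EMY)=93/16, d(BQU,PZ)=25/2
step 6: merge (BQU,EMY) at d=93/16, Q=-505/16; branch lengths BQU→81/32, EMY→105/32; new cluster BEMQUY
  updated: d(BEMQUY,PZ)=319/32
step 7: merge (BEMQUY,PZ) at d=319/32; branch lengths BEMQUY→319/64, PZ→319/64; new cluster BEMPQUYZ
final tree: ((((B:99/16,Q:-35/16):173/32,U:67/32):81/32,(E:67/8,(M:1/5,Y:14/5):61/8):105/32):319/64,(P:2/3,Z:19/3):319/64)
total length: 1705/32

2/3,19/3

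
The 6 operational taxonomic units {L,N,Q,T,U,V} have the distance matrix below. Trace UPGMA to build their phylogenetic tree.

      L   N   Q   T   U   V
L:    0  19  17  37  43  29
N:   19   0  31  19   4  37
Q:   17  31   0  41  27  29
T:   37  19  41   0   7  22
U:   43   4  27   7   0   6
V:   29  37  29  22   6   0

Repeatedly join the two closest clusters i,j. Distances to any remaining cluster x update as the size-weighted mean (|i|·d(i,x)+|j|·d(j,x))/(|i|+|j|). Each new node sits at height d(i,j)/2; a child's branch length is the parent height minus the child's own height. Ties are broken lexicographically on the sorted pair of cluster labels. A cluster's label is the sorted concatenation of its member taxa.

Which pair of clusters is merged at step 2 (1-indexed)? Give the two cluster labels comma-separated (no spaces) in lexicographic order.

step 1: merge (N,U) at d=4; branch lengths N→2, U→2; new cluster NU
  updated: d(L,NU)=31, d(NU,Q)=29, d(NU,T)=13, d(NU,V)=43/2
step 2: merge (NU,T) at d=13; branch lengths NU→9/2, T→13/2; new cluster NTU
  updated: d(L,NTU)=33, d(NTU,Q)=33, d(NTU,V)=65/3
step 3: merge (L,Q) at d=17; branch lengths L→17/2, Q→17/2; new cluster LQ
  updated: d(LQ,NTU)=33, d(LQ,V)=29
step 4: merge (NTU,V) at d=65/3; branch lengths NTU→13/3, V→65/6; new cluster NTUV
  updated: d(LQ,NTUV)=32
step 5: merge (LQ,NTUV) at d=32; branch lengths LQ→15/2, NTUV→31/6; new cluster LNQTUV
final tree: ((L:17/2,Q:17/2):15/2,(((N:2,U:2):9/2,T:13/2):13/3,V:65/6):31/6)
total length: 359/6

NU,T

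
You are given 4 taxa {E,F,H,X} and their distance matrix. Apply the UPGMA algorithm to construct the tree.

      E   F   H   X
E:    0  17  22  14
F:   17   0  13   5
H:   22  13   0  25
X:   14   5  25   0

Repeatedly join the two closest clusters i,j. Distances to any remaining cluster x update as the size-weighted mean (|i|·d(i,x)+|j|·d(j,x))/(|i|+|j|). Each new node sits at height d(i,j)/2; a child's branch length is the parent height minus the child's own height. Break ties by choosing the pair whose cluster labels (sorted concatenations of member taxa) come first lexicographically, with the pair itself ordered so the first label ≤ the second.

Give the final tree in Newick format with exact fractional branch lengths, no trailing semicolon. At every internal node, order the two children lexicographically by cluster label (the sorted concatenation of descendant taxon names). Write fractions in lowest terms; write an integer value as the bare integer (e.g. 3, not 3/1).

iteration 1: select F,X (d=5); attach at lengths (5/2, 5/2); label the merged cluster FX
  updated: d(E,FX)=31/2, d(FX,H)=19
iteration 2: select E,FX (d=31/2); attach at lengths (31/4, 21/4); label the merged cluster EFX
  updated: d(EFX,H)=20
iteration 3: select EFX,H (d=20); attach at lengths (9/4, 10); label the merged cluster EFHX
final tree: ((E:31/4,(F:5/2,X:5/2):21/4):9/4,H:10)
total length: 121/4

((E:31/4,(F:5/2,X:5/2):21/4):9/4,H:10)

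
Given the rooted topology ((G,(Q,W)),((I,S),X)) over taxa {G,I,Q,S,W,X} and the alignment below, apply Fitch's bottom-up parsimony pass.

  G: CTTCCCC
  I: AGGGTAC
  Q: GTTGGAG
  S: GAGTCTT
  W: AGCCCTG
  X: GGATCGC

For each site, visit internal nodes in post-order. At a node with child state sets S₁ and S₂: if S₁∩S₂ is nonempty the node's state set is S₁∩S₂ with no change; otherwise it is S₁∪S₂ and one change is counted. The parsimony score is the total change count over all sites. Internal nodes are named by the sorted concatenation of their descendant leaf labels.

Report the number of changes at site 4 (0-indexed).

2

site 0, node QW: Q={G} ∪ W={A} → {A,G} (+1)
site 0, node GQW: G={C} ∪ QW={A,G} → {A,C,G} (+1)
site 0, node IS: I={A} ∪ S={G} → {A,G} (+1)
site 0, node ISX: IS={A,G} ∩ X={G} → {G} (+0)
site 0, node GIQSWX: GQW={A,C,G} ∩ ISX={G} → {G} (+0)
site 1, node QW: Q={T} ∪ W={G} → {G,T} (+1)
site 1, node GQW: G={T} ∩ QW={G,T} → {T} (+0)
site 1, node IS: I={G} ∪ S={A} → {A,G} (+1)
site 1, node ISX: IS={A,G} ∩ X={G} → {G} (+0)
site 1, node GIQSWX: GQW={T} ∪ ISX={G} → {G,T} (+1)
site 2, node QW: Q={T} ∪ W={C} → {C,T} (+1)
site 2, node GQW: G={T} ∩ QW={C,T} → {T} (+0)
site 2, node IS: I={G} ∩ S={G} → {G} (+0)
site 2, node ISX: IS={G} ∪ X={A} → {A,G} (+1)
site 2, node GIQSWX: GQW={T} ∪ ISX={A,G} → {A,G,T} (+1)
site 3, node QW: Q={G} ∪ W={C} → {C,G} (+1)
site 3, node GQW: G={C} ∩ QW={C,G} → {C} (+0)
site 3, node IS: I={G} ∪ S={T} → {G,T} (+1)
site 3, node ISX: IS={G,T} ∩ X={T} → {T} (+0)
site 3, node GIQSWX: GQW={C} ∪ ISX={T} → {C,T} (+1)
site 4, node QW: Q={G} ∪ W={C} → {C,G} (+1)
site 4, node GQW: G={C} ∩ QW={C,G} → {C} (+0)
site 4, node IS: I={T} ∪ S={C} → {C,T} (+1)
site 4, node ISX: IS={C,T} ∩ X={C} → {C} (+0)
site 4, node GIQSWX: GQW={C} ∩ ISX={C} → {C} (+0)
site 5, node QW: Q={A} ∪ W={T} → {A,T} (+1)
site 5, node GQW: G={C} ∪ QW={A,T} → {A,C,T} (+1)
site 5, node IS: I={A} ∪ S={T} → {A,T} (+1)
site 5, node ISX: IS={A,T} ∪ X={G} → {A,G,T} (+1)
site 5, node GIQSWX: GQW={A,C,T} ∩ ISX={A,G,T} → {A,T} (+0)
site 6, node QW: Q={G} ∩ W={G} → {G} (+0)
site 6, node GQW: G={C} ∪ QW={G} → {C,G} (+1)
site 6, node IS: I={C} ∪ S={T} → {C,T} (+1)
site 6, node ISX: IS={C,T} ∩ X={C} → {C} (+0)
site 6, node GIQSWX: GQW={C,G} ∩ ISX={C} → {C} (+0)
per-site changes: [3, 3, 3, 3, 2, 4, 2]; total = 20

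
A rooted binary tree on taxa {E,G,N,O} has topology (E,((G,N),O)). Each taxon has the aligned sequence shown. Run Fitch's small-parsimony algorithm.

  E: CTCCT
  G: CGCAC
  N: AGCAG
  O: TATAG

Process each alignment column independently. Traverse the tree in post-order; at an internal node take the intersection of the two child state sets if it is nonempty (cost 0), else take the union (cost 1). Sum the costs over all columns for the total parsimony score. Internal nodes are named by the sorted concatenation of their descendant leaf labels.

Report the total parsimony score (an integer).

[col 0] GN: children G:{C}, N:{A} ∪→ {A,C}; cost 1
[col 0] GNO: children GN:{A,C}, O:{T} ∪→ {A,C,T}; cost 1
[col 0] EGNO: children E:{C}, GNO:{A,C,T} ∩→ {C}; cost 0
[col 1] GN: children G:{G}, N:{G} ∩→ {G}; cost 0
[col 1] GNO: children GN:{G}, O:{A} ∪→ {A,G}; cost 1
[col 1] EGNO: children E:{T}, GNO:{A,G} ∪→ {A,G,T}; cost 1
[col 2] GN: children G:{C}, N:{C} ∩→ {C}; cost 0
[col 2] GNO: children GN:{C}, O:{T} ∪→ {C,T}; cost 1
[col 2] EGNO: children E:{C}, GNO:{C,T} ∩→ {C}; cost 0
[col 3] GN: children G:{A}, N:{A} ∩→ {A}; cost 0
[col 3] GNO: children GN:{A}, O:{A} ∩→ {A}; cost 0
[col 3] EGNO: children E:{C}, GNO:{A} ∪→ {A,C}; cost 1
[col 4] GN: children G:{C}, N:{G} ∪→ {C,G}; cost 1
[col 4] GNO: children GN:{C,G}, O:{G} ∩→ {G}; cost 0
[col 4] EGNO: children E:{T}, GNO:{G} ∪→ {G,T}; cost 1
per-site changes: [2, 2, 1, 1, 2]; total = 8

8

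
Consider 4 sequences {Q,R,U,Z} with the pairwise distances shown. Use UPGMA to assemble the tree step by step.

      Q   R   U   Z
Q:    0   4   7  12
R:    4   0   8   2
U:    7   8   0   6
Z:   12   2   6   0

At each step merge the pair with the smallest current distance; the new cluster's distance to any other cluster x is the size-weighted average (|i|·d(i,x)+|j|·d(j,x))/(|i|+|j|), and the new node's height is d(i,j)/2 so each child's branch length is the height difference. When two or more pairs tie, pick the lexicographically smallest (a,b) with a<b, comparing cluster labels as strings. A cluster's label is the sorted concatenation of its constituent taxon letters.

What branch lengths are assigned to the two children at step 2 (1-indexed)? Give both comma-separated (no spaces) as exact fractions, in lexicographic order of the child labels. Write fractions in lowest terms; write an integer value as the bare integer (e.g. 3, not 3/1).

1. join R+Z (d=2) ⇒ RZ; edges |R|=1, |Z|=1
  updated: d(Q,RZ)=8, d(RZ,U)=7
2. join Q+U (d=7) ⇒ QU; edges |Q|=7/2, |U|=7/2
  updated: d(QU,RZ)=15/2
3. join QU+RZ (d=15/2) ⇒ QRUZ; edges |QU|=1/4, |RZ|=11/4
final tree: ((Q:7/2,U:7/2):1/4,(R:1,Z:1):11/4)
total length: 12

7/2,7/2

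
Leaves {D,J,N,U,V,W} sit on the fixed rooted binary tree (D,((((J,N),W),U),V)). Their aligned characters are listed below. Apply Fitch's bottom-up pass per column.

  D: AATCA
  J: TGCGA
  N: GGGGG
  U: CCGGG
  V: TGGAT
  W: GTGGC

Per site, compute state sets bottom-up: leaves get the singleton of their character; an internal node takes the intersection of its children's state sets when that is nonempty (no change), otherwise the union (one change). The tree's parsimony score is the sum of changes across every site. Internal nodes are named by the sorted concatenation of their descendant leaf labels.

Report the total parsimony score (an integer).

[col 0] JN: children J:{T}, N:{G} ∪→ {G,T}; cost 1
[col 0] JNW: children JN:{G,T}, W:{G} ∩→ {G}; cost 0
[col 0] JNUW: children JNW:{G}, U:{C} ∪→ {C,G}; cost 1
[col 0] JNUVW: children JNUW:{C,G}, V:{T} ∪→ {C,G,T}; cost 1
[col 0] DJNUVW: children D:{A}, JNUVW:{C,G,T} ∪→ {A,C,G,T}; cost 1
[col 1] JN: children J:{G}, N:{G} ∩→ {G}; cost 0
[col 1] JNW: children JN:{G}, W:{T} ∪→ {G,T}; cost 1
[col 1] JNUW: children JNW:{G,T}, U:{C} ∪→ {C,G,T}; cost 1
[col 1] JNUVW: children JNUW:{C,G,T}, V:{G} ∩→ {G}; cost 0
[col 1] DJNUVW: children D:{A}, JNUVW:{G} ∪→ {A,G}; cost 1
[col 2] JN: children J:{C}, N:{G} ∪→ {C,G}; cost 1
[col 2] JNW: children JN:{C,G}, W:{G} ∩→ {G}; cost 0
[col 2] JNUW: children JNW:{G}, U:{G} ∩→ {G}; cost 0
[col 2] JNUVW: children JNUW:{G}, V:{G} ∩→ {G}; cost 0
[col 2] DJNUVW: children D:{T}, JNUVW:{G} ∪→ {G,T}; cost 1
[col 3] JN: children J:{G}, N:{G} ∩→ {G}; cost 0
[col 3] JNW: children JN:{G}, W:{G} ∩→ {G}; cost 0
[col 3] JNUW: children JNW:{G}, U:{G} ∩→ {G}; cost 0
[col 3] JNUVW: children JNUW:{G}, V:{A} ∪→ {A,G}; cost 1
[col 3] DJNUVW: children D:{C}, JNUVW:{A,G} ∪→ {A,C,G}; cost 1
[col 4] JN: children J:{A}, N:{G} ∪→ {A,G}; cost 1
[col 4] JNW: children JN:{A,G}, W:{C} ∪→ {A,C,G}; cost 1
[col 4] JNUW: children JNW:{A,C,G}, U:{G} ∩→ {G}; cost 0
[col 4] JNUVW: children JNUW:{G}, V:{T} ∪→ {G,T}; cost 1
[col 4] DJNUVW: children D:{A}, JNUVW:{G,T} ∪→ {A,G,T}; cost 1
per-site changes: [4, 3, 2, 2, 4]; total = 15

15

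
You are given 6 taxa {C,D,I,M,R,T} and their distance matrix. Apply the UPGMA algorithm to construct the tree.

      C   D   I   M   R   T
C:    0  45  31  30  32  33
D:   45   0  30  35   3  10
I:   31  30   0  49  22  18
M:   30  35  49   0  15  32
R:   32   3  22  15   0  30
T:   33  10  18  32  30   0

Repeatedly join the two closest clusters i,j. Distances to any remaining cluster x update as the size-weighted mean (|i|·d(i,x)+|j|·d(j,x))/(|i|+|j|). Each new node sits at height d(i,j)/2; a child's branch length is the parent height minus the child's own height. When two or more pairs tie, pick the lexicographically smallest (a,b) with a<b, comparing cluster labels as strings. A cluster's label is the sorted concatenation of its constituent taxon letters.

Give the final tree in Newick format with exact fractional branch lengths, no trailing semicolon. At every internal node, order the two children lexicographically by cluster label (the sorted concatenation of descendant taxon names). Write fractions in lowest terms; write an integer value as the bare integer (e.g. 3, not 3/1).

((C:15,M:15):2,((D:3/2,R:3/2):10,(I:9,T:9):5/2):11/2)

step 1: merge (D,R) at d=3; branch lengths D→3/2, R→3/2; new cluster DR
  updated: d(C,DR)=77/2, d(DR,I)=26, d(DR,M)=25, d(DR,T)=20
step 2: merge (I,T) at d=18; branch lengths I→9, T→9; new cluster IT
  updated: d(C,IT)=32, d(DR,IT)=23, d(IT,M)=81/2
step 3: merge (DR,IT) at d=23; branch lengths DR→10, IT→5/2; new cluster DIRT
  updated: d(C,DIRT)=141/4, d(DIRT,M)=131/4
step 4: merge (C,M) at d=30; branch lengths C→15, M→15; new cluster CM
  updated: d(CM,DIRT)=34
step 5: merge (CM,DIRT) at d=34; branch lengths CM→2, DIRT→11/2; new cluster CDIMRT
final tree: ((C:15,M:15):2,((D:3/2,R:3/2):10,(I:9,T:9):5/2):11/2)
total length: 71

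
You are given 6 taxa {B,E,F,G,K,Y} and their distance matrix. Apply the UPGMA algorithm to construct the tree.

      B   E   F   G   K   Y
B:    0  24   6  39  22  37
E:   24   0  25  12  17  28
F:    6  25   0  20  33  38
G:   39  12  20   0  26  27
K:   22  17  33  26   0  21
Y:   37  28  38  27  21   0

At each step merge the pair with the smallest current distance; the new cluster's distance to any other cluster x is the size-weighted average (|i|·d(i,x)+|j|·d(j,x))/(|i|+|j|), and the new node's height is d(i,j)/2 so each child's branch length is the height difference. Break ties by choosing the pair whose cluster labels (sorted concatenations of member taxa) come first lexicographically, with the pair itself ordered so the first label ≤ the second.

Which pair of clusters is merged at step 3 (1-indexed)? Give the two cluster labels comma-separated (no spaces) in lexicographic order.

K,Y

1. join B+F (d=6) ⇒ BF; edges |B|=3, |F|=3
  updated: d(BF,E)=49/2, d(BF,G)=59/2, d(BF,K)=55/2, d(BF,Y)=75/2
2. join E+G (d=12) ⇒ EG; edges |E|=6, |G|=6
  updated: d(BF,EG)=27, d(EG,K)=43/2, d(EG,Y)=55/2
3. join K+Y (d=21) ⇒ KY; edges |K|=21/2, |Y|=21/2
  updated: d(BF,KY)=65/2, d(EG,KY)=49/2
4. join EG+KY (d=49/2) ⇒ EGKY; edges |EG|=25/4, |KY|=7/4
  updated: d(BF,EGKY)=119/4
5. join BF+EGKY (d=119/4) ⇒ BEFGKY; edges |BF|=95/8, |EGKY|=21/8
final tree: ((B:3,F:3):95/8,((E:6,G:6):25/4,(K:21/2,Y:21/2):7/4):21/8)
total length: 123/2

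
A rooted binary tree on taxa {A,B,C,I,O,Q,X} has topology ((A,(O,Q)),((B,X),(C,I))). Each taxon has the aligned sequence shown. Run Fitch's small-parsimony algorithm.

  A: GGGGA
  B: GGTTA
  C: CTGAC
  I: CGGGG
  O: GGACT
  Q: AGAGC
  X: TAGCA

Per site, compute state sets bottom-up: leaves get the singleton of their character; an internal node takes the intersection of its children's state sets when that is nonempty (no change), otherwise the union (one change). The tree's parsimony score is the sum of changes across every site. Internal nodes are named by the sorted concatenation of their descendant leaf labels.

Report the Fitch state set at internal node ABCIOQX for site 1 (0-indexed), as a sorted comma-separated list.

site 0, node OQ: O={G} ∪ Q={A} → {A,G} (+1)
site 0, node AOQ: A={G} ∩ OQ={A,G} → {G} (+0)
site 0, node BX: B={G} ∪ X={T} → {G,T} (+1)
site 0, node CI: C={C} ∩ I={C} → {C} (+0)
site 0, node BCIX: BX={G,T} ∪ CI={C} → {C,G,T} (+1)
site 0, node ABCIOQX: AOQ={G} ∩ BCIX={C,G,T} → {G} (+0)
site 1, node OQ: O={G} ∩ Q={G} → {G} (+0)
site 1, node AOQ: A={G} ∩ OQ={G} → {G} (+0)
site 1, node BX: B={G} ∪ X={A} → {A,G} (+1)
site 1, node CI: C={T} ∪ I={G} → {G,T} (+1)
site 1, node BCIX: BX={A,G} ∩ CI={G,T} → {G} (+0)
site 1, node ABCIOQX: AOQ={G} ∩ BCIX={G} → {G} (+0)
site 2, node OQ: O={A} ∩ Q={A} → {A} (+0)
site 2, node AOQ: A={G} ∪ OQ={A} → {A,G} (+1)
site 2, node BX: B={T} ∪ X={G} → {G,T} (+1)
site 2, node CI: C={G} ∩ I={G} → {G} (+0)
site 2, node BCIX: BX={G,T} ∩ CI={G} → {G} (+0)
site 2, node ABCIOQX: AOQ={A,G} ∩ BCIX={G} → {G} (+0)
site 3, node OQ: O={C} ∪ Q={G} → {C,G} (+1)
site 3, node AOQ: A={G} ∩ OQ={C,G} → {G} (+0)
site 3, node BX: B={T} ∪ X={C} → {C,T} (+1)
site 3, node CI: C={A} ∪ I={G} → {A,G} (+1)
site 3, node BCIX: BX={C,T} ∪ CI={A,G} → {A,C,G,T} (+1)
site 3, node ABCIOQX: AOQ={G} ∩ BCIX={A,C,G,T} → {G} (+0)
site 4, node OQ: O={T} ∪ Q={C} → {C,T} (+1)
site 4, node AOQ: A={A} ∪ OQ={C,T} → {A,C,T} (+1)
site 4, node BX: B={A} ∩ X={A} → {A} (+0)
site 4, node CI: C={C} ∪ I={G} → {C,G} (+1)
site 4, node BCIX: BX={A} ∪ CI={C,G} → {A,C,G} (+1)
site 4, node ABCIOQX: AOQ={A,C,T} ∩ BCIX={A,C,G} → {A,C} (+0)
per-site changes: [3, 2, 2, 4, 4]; total = 15

G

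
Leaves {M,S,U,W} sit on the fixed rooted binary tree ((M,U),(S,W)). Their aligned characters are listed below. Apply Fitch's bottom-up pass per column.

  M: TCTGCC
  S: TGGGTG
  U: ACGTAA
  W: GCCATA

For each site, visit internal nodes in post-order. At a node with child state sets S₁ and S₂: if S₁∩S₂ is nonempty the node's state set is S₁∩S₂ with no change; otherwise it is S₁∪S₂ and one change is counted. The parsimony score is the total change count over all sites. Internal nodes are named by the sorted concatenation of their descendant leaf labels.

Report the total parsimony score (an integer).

MU@0: {T} ∪ {A} = {A,T} (union, +1)
SW@0: {T} ∪ {G} = {G,T} (union, +1)
MSUW@0: {A,T} ∩ {G,T} = {T} (intersection, +0)
MU@1: {C} ∩ {C} = {C} (intersection, +0)
SW@1: {G} ∪ {C} = {C,G} (union, +1)
MSUW@1: {C} ∩ {C,G} = {C} (intersection, +0)
MU@2: {T} ∪ {G} = {G,T} (union, +1)
SW@2: {G} ∪ {C} = {C,G} (union, +1)
MSUW@2: {G,T} ∩ {C,G} = {G} (intersection, +0)
MU@3: {G} ∪ {T} = {G,T} (union, +1)
SW@3: {G} ∪ {A} = {A,G} (union, +1)
MSUW@3: {G,T} ∩ {A,G} = {G} (intersection, +0)
MU@4: {C} ∪ {A} = {A,C} (union, +1)
SW@4: {T} ∩ {T} = {T} (intersection, +0)
MSUW@4: {A,C} ∪ {T} = {A,C,T} (union, +1)
MU@5: {C} ∪ {A} = {A,C} (union, +1)
SW@5: {G} ∪ {A} = {A,G} (union, +1)
MSUW@5: {A,C} ∩ {A,G} = {A} (intersection, +0)
per-site changes: [2, 1, 2, 2, 2, 2]; total = 11

11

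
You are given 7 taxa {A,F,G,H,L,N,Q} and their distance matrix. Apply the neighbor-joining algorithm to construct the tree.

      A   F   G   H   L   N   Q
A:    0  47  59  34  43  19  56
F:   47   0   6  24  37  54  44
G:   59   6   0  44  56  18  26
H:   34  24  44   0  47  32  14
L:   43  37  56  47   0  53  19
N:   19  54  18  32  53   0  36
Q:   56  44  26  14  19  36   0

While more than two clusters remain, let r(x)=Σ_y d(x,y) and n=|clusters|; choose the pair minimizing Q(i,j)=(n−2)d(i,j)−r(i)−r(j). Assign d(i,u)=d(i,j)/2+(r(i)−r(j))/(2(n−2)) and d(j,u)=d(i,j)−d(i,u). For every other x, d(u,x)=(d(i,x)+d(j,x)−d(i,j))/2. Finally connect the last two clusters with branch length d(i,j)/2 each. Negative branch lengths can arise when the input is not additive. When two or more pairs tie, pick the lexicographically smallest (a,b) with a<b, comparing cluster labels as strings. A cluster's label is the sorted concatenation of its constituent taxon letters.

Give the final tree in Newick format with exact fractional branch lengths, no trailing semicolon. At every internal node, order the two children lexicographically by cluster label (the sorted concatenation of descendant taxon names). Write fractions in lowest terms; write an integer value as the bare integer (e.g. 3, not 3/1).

step 1: merge (F,G) at d=6, Q=-391; branch lengths F→33/10, G→27/10; new cluster FG
  updated: d(A,FG)=50, d(FG,H)=31, d(FG,L)=87/2, d(FG,N)=33, d(FG,Q)=32
step 2: merge (A,N) at d=19, Q=-299; branch lengths A→105/8, N→47/8; new cluster AN
  updated: d(AN,FG)=32, d(AN,H)=47/2, d(AN,L)=77/2, d(AN,Q)=73/2
step 3: merge (L,Q) at d=19, Q=-385/2; branch lengths L→69/4, Q→7/4; new cluster LQ
  updated: d(AN,LQ)=28, d(FG,LQ)=113/4, d(H,LQ)=21
step 4: merge (AN,H) at d=47/2, Q=-112; branch lengths AN→55/4, H→39/4; new cluster AHN
  updated: d(AHN,FG)=79/4, d(AHN,LQ)=51/4
step 5: merge (AHN,FG) at d=79/4, Q=-243/4; branch lengths AHN→17/8, FG→141/8; new cluster AFGHN
  updated: d(AFGHN,LQ)=85/8
step 6: merge (AFGHN,LQ) at d=85/8; branch lengths AFGHN→85/16, LQ→85/16; new cluster AFGHLNQ
final tree: ((((A:105/8,N:47/8):55/4,H:39/4):17/8,(F:33/10,G:27/10):141/8):85/16,(L:69/4,Q:7/4):85/16)
total length: 783/8

((((A:105/8,N:47/8):55/4,H:39/4):17/8,(F:33/10,G:27/10):141/8):85/16,(L:69/4,Q:7/4):85/16)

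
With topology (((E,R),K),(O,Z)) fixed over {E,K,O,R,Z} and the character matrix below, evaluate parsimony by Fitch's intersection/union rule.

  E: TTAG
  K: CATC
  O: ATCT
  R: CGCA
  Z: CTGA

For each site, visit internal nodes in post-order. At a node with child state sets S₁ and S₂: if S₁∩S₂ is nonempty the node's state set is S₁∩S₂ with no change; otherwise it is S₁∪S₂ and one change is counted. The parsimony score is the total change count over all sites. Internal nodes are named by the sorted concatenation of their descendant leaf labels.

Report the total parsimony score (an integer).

[col 0] ER: children E:{T}, R:{C} ∪→ {C,T}; cost 1
[col 0] EKR: children ER:{C,T}, K:{C} ∩→ {C}; cost 0
[col 0] OZ: children O:{A}, Z:{C} ∪→ {A,C}; cost 1
[col 0] EKORZ: children EKR:{C}, OZ:{A,C} ∩→ {C}; cost 0
[col 1] ER: children E:{T}, R:{G} ∪→ {G,T}; cost 1
[col 1] EKR: children ER:{G,T}, K:{A} ∪→ {A,G,T}; cost 1
[col 1] OZ: children O:{T}, Z:{T} ∩→ {T}; cost 0
[col 1] EKORZ: children EKR:{A,G,T}, OZ:{T} ∩→ {T}; cost 0
[col 2] ER: children E:{A}, R:{C} ∪→ {A,C}; cost 1
[col 2] EKR: children ER:{A,C}, K:{T} ∪→ {A,C,T}; cost 1
[col 2] OZ: children O:{C}, Z:{G} ∪→ {C,G}; cost 1
[col 2] EKORZ: children EKR:{A,C,T}, OZ:{C,G} ∩→ {C}; cost 0
[col 3] ER: children E:{G}, R:{A} ∪→ {A,G}; cost 1
[col 3] EKR: children ER:{A,G}, K:{C} ∪→ {A,C,G}; cost 1
[col 3] OZ: children O:{T}, Z:{A} ∪→ {A,T}; cost 1
[col 3] EKORZ: children EKR:{A,C,G}, OZ:{A,T} ∩→ {A}; cost 0
per-site changes: [2, 2, 3, 3]; total = 10

10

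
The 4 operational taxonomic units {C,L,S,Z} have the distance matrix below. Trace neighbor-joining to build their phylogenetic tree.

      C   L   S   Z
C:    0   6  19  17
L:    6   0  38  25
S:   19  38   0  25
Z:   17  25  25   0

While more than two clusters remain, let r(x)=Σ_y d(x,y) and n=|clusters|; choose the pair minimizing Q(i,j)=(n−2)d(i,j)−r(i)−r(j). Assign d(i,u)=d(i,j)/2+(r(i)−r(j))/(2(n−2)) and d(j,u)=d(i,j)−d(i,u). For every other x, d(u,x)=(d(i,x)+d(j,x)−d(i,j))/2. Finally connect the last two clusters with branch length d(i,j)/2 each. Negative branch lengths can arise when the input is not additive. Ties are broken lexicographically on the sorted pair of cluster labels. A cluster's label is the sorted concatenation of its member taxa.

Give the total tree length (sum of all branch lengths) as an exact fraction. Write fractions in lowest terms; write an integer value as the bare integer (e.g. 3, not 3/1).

161/4

iteration 1: select C,L (d=6, Q=-99); attach at lengths (-15/4, 39/4); label the merged cluster CL
  updated: d(CL,S)=51/2, d(CL,Z)=18
iteration 2: select CL,S (d=51/2, Q=-137/2); attach at lengths (37/4, 65/4); label the merged cluster CLS
  updated: d(CLS,Z)=35/4
iteration 3: select CLS,Z (d=35/4); attach at lengths (35/8, 35/8); label the merged cluster CLSZ
final tree: (((C:-15/4,L:39/4):37/4,S:65/4):35/8,Z:35/8)
total length: 161/4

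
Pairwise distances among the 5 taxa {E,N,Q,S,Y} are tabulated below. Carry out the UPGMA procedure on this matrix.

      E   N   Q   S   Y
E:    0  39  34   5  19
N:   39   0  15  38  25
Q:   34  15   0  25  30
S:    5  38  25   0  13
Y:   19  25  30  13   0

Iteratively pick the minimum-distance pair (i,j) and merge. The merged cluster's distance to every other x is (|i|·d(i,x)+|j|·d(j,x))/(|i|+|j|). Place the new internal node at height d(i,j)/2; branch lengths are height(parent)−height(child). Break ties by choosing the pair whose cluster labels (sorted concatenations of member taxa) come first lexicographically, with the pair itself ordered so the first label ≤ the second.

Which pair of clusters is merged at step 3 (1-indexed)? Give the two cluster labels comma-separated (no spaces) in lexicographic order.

1. join E+S (d=5) ⇒ ES; edges |E|=5/2, |S|=5/2
  updated: d(ES,N)=77/2, d(ES,Q)=59/2, d(ES,Y)=16
2. join N+Q (d=15) ⇒ NQ; edges |N|=15/2, |Q|=15/2
  updated: d(ES,NQ)=34, d(NQ,Y)=55/2
3. join ES+Y (d=16) ⇒ ESY; edges |ES|=11/2, |Y|=8
  updated: d(ESY,NQ)=191/6
4. join ESY+NQ (d=191/6) ⇒ ENQSY; edges |ESY|=95/12, |NQ|=101/12
final tree: (((E:5/2,S:5/2):11/2,Y:8):95/12,(N:15/2,Q:15/2):101/12)
total length: 299/6

ES,Y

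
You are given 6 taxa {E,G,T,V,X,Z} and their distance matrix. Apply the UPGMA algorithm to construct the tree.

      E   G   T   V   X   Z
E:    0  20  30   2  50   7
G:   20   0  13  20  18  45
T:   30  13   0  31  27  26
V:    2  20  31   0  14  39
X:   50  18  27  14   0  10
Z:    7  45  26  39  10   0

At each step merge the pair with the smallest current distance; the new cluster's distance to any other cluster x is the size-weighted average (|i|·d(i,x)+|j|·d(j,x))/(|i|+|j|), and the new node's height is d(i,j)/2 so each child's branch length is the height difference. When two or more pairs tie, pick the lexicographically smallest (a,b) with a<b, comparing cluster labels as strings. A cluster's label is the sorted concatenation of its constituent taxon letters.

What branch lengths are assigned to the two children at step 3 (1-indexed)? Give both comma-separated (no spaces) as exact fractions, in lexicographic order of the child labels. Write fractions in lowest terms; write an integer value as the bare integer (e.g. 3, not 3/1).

13/2,13/2

step 1: merge (E,V) at d=2; branch lengths E→1, V→1; new cluster EV
  updated: d(EV,G)=20, d(EV,T)=61/2, d(EV,X)=32, d(EV,Z)=23
step 2: merge (X,Z) at d=10; branch lengths X→5, Z→5; new cluster XZ
  updated: d(EV,XZ)=55/2, d(G,XZ)=63/2, d(T,XZ)=53/2
step 3: merge (G,T) at d=13; branch lengths G→13/2, T→13/2; new cluster GT
  updated: d(EV,GT)=101/4, d(GT,XZ)=29
step 4: merge (EV,GT) at d=101/4; branch lengths EV→93/8, GT→49/8; new cluster EGTV
  updated: d(EGTV,XZ)=113/4
step 5: merge (EGTV,XZ) at d=113/4; branch lengths EGTV→3/2, XZ→73/8; new cluster EGTVXZ
final tree: (((E:1,V:1):93/8,(G:13/2,T:13/2):49/8):3/2,(X:5,Z:5):73/8)
total length: 427/8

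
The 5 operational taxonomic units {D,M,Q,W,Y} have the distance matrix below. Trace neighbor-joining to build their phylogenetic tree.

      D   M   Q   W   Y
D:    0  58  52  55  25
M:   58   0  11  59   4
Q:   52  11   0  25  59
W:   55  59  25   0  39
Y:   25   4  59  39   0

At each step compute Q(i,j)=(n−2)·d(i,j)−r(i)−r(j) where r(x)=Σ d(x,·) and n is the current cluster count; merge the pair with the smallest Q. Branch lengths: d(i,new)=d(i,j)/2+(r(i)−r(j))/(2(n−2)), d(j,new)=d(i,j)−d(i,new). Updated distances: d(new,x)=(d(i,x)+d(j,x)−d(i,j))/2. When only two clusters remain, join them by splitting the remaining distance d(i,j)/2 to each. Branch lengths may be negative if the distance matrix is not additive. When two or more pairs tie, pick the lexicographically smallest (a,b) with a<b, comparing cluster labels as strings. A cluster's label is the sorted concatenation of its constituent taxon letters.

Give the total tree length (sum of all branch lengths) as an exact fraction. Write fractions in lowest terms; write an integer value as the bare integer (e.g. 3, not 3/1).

83

1. join Q+W (d=25, Q=-250) ⇒ QW; edges |Q|=22/3, |W|=53/3
  updated: d(D,QW)=41, d(M,QW)=45/2, d(QW,Y)=73/2
2. join D+QW (d=41, Q=-142) ⇒ DQW; edges |D|=53/2, |QW|=29/2
  updated: d(DQW,M)=79/4, d(DQW,Y)=41/4
3. join DQW+M (d=79/4, Q=-34) ⇒ DMQW; edges |DQW|=13, |M|=27/4
  updated: d(DMQW,Y)=-11/4
4. join DMQW+Y (d=-11/4) ⇒ DMQWY; edges |DMQW|=-11/8, |Y|=-11/8
final tree: (((D:53/2,(Q:22/3,W:53/3):29/2):13,M:27/4):-11/8,Y:-11/8)
total length: 83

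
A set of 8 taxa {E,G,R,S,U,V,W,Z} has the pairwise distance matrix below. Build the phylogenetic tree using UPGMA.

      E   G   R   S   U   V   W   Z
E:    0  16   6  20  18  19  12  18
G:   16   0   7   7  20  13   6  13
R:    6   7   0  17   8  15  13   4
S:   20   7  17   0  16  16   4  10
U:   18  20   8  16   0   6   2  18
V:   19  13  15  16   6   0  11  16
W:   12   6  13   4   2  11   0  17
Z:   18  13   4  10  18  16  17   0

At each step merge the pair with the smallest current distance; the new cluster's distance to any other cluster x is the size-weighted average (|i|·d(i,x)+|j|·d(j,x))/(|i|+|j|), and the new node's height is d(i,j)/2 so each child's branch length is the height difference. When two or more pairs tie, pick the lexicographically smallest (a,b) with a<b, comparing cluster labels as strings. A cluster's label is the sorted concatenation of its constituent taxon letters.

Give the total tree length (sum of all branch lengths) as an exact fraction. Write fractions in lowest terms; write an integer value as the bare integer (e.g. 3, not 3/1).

iteration 1: select U,W (d=2); attach at lengths (1, 1); label the merged cluster UW
  updated: d(E,UW)=15, d(G,UW)=13, d(R,UW)=21/2, d(S,UW)=10, d(UW,V)=17/2, d(UW,Z)=35/2
iteration 2: select R,Z (d=4); attach at lengths (2, 2); label the merged cluster RZ
  updated: d(E,RZ)=12, d(G,RZ)=10, d(RZ,S)=27/2, d(RZ,UW)=14, d(RZ,V)=31/2
iteration 3: select G,S (d=7); attach at lengths (7/2, 7/2); label the merged cluster GS
  updated: d(E,GS)=18, d(GS,RZ)=47/4, d(GS,UW)=23/2, d(GS,V)=29/2
iteration 4: select UW,V (d=17/2); attach at lengths (13/4, 17/4); label the merged cluster UVW
  updated: d(E,UVW)=49/3, d(GS,UVW)=25/2, d(RZ,UVW)=29/2
iteration 5: select GS,RZ (d=47/4); attach at lengths (19/8, 31/8); label the merged cluster GRSZ
  updated: d(E,GRSZ)=15, d(GRSZ,UVW)=27/2
iteration 6: select GRSZ,UVW (d=27/2); attach at lengths (7/8, 5/2); label the merged cluster GRSUVWZ
  updated: d(E,GRSUVWZ)=109/7
iteration 7: select E,GRSUVWZ (d=109/7); attach at lengths (109/14, 29/28); label the merged cluster EGRSUVWZ
final tree: (E:109/14,(((G:7/2,S:7/2):19/8,(R:2,Z:2):31/8):7/8,((U:1,W:1):13/4,V:17/4):5/2):29/28)
total length: 2181/56

2181/56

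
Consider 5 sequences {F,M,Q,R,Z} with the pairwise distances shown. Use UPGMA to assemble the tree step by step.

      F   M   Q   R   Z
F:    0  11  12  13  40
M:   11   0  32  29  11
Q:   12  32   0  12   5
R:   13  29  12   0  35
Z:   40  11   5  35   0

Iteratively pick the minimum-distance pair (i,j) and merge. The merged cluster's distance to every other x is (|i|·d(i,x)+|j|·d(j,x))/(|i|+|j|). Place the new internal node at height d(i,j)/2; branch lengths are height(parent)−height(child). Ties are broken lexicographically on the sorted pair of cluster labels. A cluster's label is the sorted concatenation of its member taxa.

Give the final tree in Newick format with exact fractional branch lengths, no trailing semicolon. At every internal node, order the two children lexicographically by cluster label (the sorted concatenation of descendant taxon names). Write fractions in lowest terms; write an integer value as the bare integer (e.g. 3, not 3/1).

1. join Q+Z (d=5) ⇒ QZ; edges |Q|=5/2, |Z|=5/2
  updated: d(F,QZ)=26, d(M,QZ)=43/2, d(QZ,R)=47/2
2. join F+M (d=11) ⇒ FM; edges |F|=11/2, |M|=11/2
  updated: d(FM,QZ)=95/4, d(FM,R)=21
3. join FM+R (d=21) ⇒ FMR; edges |FM|=5, |R|=21/2
  updated: d(FMR,QZ)=71/3
4. join FMR+QZ (d=71/3) ⇒ FMQRZ; edges |FMR|=4/3, |QZ|=28/3
final tree: (((F:11/2,M:11/2):5,R:21/2):4/3,(Q:5/2,Z:5/2):28/3)
total length: 253/6

(((F:11/2,M:11/2):5,R:21/2):4/3,(Q:5/2,Z:5/2):28/3)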